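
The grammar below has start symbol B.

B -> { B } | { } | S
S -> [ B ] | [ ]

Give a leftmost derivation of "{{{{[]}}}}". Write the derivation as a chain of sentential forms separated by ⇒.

B⇒{B}⇒{{B}}⇒{{{B}}}⇒{{{{B}}}}⇒{{{{S}}}}⇒{{{{[]}}}}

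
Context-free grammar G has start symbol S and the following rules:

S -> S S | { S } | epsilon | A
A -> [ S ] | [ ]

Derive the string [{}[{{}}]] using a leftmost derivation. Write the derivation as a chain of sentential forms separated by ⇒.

S ⇒ A   [S -> A]
A ⇒ [S]   [A -> [ S ]]
[S] ⇒ [SS]   [S -> S S]
[SS] ⇒ [{S}S]   [S -> { S }]
[{S}S] ⇒ [{}S]   [S -> epsilon]
[{}S] ⇒ [{}A]   [S -> A]
[{}A] ⇒ [{}[S]]   [A -> [ S ]]
[{}[S]] ⇒ [{}[{S}]]   [S -> { S }]
[{}[{S}]] ⇒ [{}[{{S}}]]   [S -> { S }]
[{}[{{S}}]] ⇒ [{}[{{}}]]   [S -> epsilon]

S ⇒ A ⇒ [S] ⇒ [SS] ⇒ [{S}S] ⇒ [{}S] ⇒ [{}A] ⇒ [{}[S]] ⇒ [{}[{S}]] ⇒ [{}[{{S}}]] ⇒ [{}[{{}}]]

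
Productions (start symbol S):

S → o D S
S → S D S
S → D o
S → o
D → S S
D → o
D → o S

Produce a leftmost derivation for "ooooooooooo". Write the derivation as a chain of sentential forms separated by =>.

S => SDS   [S → S D S]
SDS => SDSDS   [S → S D S]
SDSDS => oDSDS   [S → o]
oDSDS => ooSDS   [D → o]
ooSDS => ooSDSDS   [S → S D S]
ooSDSDS => oooDSDSDS   [S → o D S]
oooDSDSDS => ooooSSDSDS   [D → o S]
ooooSSDSDS => ooooDoSDSDS   [S → D o]
ooooDoSDSDS => ooooooSDSDS   [D → o]
ooooooSDSDS => oooooooDSDS   [S → o]
oooooooDSDS => ooooooooSDS   [D → o]
ooooooooSDS => oooooooooDS   [S → o]
oooooooooDS => ooooooooooS   [D → o]
ooooooooooS => ooooooooooo   [S → o]

S=>SDS=>SDSDS=>oDSDS=>ooSDS=>ooSDSDS=>oooDSDSDS=>ooooSSDSDS=>ooooDoSDSDS=>ooooooSDSDS=>oooooooDSDS=>ooooooooSDS=>oooooooooDS=>ooooooooooS=>ooooooooooo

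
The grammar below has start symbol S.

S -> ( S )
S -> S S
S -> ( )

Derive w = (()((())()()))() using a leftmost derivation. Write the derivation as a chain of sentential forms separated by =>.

S=>SS=>(S)S=>(SS)S=>(()S)S=>(()(S))S=>(()(SS))S=>(()(SSS))S=>(()((S)SS))S=>(()((())SS))S=>(()((())()S))S=>(()((())()()))S=>(()((())()()))()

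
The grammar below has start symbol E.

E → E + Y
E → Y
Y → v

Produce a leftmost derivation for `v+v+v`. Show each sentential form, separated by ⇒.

E ⇒ E+Y ⇒ E+Y+Y ⇒ Y+Y+Y ⇒ v+Y+Y ⇒ v+v+Y ⇒ v+v+v

E ⇒ E+Y   [E → E + Y]
E+Y ⇒ E+Y+Y   [E → E + Y]
E+Y+Y ⇒ Y+Y+Y   [E → Y]
Y+Y+Y ⇒ v+Y+Y   [Y → v]
v+Y+Y ⇒ v+v+Y   [Y → v]
v+v+Y ⇒ v+v+v   [Y → v]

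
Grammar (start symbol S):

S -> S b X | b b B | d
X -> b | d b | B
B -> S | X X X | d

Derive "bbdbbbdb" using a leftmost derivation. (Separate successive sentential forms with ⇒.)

S ⇒ bbB   [S -> b b B]
bbB ⇒ bbS   [B -> S]
bbS ⇒ bbSbX   [S -> S b X]
bbSbX ⇒ bbdbX   [S -> d]
bbdbX ⇒ bbdbB   [X -> B]
bbdbB ⇒ bbdbXXX   [B -> X X X]
bbdbXXX ⇒ bbdbbXX   [X -> b]
bbdbbXX ⇒ bbdbbbX   [X -> b]
bbdbbbX ⇒ bbdbbbdb   [X -> d b]

S⇒bbB⇒bbS⇒bbSbX⇒bbdbX⇒bbdbB⇒bbdbXXX⇒bbdbbXX⇒bbdbbbX⇒bbdbbbdb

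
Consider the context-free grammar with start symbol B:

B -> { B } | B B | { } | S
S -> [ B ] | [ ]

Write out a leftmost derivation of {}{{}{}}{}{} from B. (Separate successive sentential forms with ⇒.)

B ⇒ BB   [B -> B B]
BB ⇒ BBB   [B -> B B]
BBB ⇒ BBBB   [B -> B B]
BBBB ⇒ {}BBB   [B -> { }]
{}BBB ⇒ {}{B}BB   [B -> { B }]
{}{B}BB ⇒ {}{BB}BB   [B -> B B]
{}{BB}BB ⇒ {}{{}B}BB   [B -> { }]
{}{{}B}BB ⇒ {}{{}{}}BB   [B -> { }]
{}{{}{}}BB ⇒ {}{{}{}}{}B   [B -> { }]
{}{{}{}}{}B ⇒ {}{{}{}}{}{}   [B -> { }]

B ⇒ BB ⇒ BBB ⇒ BBBB ⇒ {}BBB ⇒ {}{B}BB ⇒ {}{BB}BB ⇒ {}{{}B}BB ⇒ {}{{}{}}BB ⇒ {}{{}{}}{}B ⇒ {}{{}{}}{}{}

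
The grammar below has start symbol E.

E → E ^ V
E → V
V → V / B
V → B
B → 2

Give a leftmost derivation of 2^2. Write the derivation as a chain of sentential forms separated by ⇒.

E ⇒ E^V ⇒ V^V ⇒ B^V ⇒ 2^V ⇒ 2^B ⇒ 2^2

E ⇒ E^V   [E → E ^ V]
E^V ⇒ V^V   [E → V]
V^V ⇒ B^V   [V → B]
B^V ⇒ 2^V   [B → 2]
2^V ⇒ 2^B   [V → B]
2^B ⇒ 2^2   [B → 2]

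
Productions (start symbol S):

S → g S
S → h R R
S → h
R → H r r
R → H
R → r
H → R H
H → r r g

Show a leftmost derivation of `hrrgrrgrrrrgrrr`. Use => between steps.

S=>hRR=>hHrrR=>hRHrrR=>hHrrHrrR=>hRHrrHrrR=>hHHrrHrrR=>hrrgHrrHrrR=>hrrgrrgrrHrrR=>hrrgrrgrrrrgrrR=>hrrgrrgrrrrgrrr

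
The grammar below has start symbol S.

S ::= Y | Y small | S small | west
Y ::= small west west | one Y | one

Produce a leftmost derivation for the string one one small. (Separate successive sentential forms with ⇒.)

S ⇒ S small ⇒ Y small ⇒ one Y small ⇒ one one small

S ⇒ S small   [S ::= S small]
S small ⇒ Y small   [S ::= Y]
Y small ⇒ one Y small   [Y ::= one Y]
one Y small ⇒ one one small   [Y ::= one]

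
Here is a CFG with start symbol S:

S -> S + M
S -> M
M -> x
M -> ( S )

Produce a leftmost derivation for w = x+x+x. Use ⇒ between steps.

S⇒S+M⇒S+M+M⇒M+M+M⇒x+M+M⇒x+x+M⇒x+x+x

S ⇒ S+M   [S -> S + M]
S+M ⇒ S+M+M   [S -> S + M]
S+M+M ⇒ M+M+M   [S -> M]
M+M+M ⇒ x+M+M   [M -> x]
x+M+M ⇒ x+x+M   [M -> x]
x+x+M ⇒ x+x+x   [M -> x]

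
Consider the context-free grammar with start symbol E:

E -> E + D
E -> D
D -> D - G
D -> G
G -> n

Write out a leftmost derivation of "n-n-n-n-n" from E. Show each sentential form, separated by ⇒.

E ⇒ D ⇒ D-G ⇒ D-G-G ⇒ D-G-G-G ⇒ D-G-G-G-G ⇒ G-G-G-G-G ⇒ n-G-G-G-G ⇒ n-n-G-G-G ⇒ n-n-n-G-G ⇒ n-n-n-n-G ⇒ n-n-n-n-n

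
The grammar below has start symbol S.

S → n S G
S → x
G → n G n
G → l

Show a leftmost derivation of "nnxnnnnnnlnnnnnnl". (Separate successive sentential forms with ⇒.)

S ⇒ nSG ⇒ nnSGG ⇒ nnxGG ⇒ nnxnGnG ⇒ nnxnnGnnG ⇒ nnxnnnGnnnG ⇒ nnxnnnnGnnnnG ⇒ nnxnnnnnGnnnnnG ⇒ nnxnnnnnnGnnnnnnG ⇒ nnxnnnnnnlnnnnnnG ⇒ nnxnnnnnnlnnnnnnl

S ⇒ nSG   [S → n S G]
nSG ⇒ nnSGG   [S → n S G]
nnSGG ⇒ nnxGG   [S → x]
nnxGG ⇒ nnxnGnG   [G → n G n]
nnxnGnG ⇒ nnxnnGnnG   [G → n G n]
nnxnnGnnG ⇒ nnxnnnGnnnG   [G → n G n]
nnxnnnGnnnG ⇒ nnxnnnnGnnnnG   [G → n G n]
nnxnnnnGnnnnG ⇒ nnxnnnnnGnnnnnG   [G → n G n]
nnxnnnnnGnnnnnG ⇒ nnxnnnnnnGnnnnnnG   [G → n G n]
nnxnnnnnnGnnnnnnG ⇒ nnxnnnnnnlnnnnnnG   [G → l]
nnxnnnnnnlnnnnnnG ⇒ nnxnnnnnnlnnnnnnl   [G → l]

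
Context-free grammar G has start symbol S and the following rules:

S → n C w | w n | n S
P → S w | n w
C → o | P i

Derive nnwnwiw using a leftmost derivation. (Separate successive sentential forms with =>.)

S=>nCw=>nPiw=>nSwiw=>nnSwiw=>nnwnwiw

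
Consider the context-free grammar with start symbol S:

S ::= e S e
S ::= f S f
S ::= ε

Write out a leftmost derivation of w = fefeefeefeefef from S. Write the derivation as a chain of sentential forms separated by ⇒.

S ⇒ fSf ⇒ feSef ⇒ fefSfef ⇒ fefeSefef ⇒ fefeeSeefef ⇒ fefeefSfeefef ⇒ fefeefeSefeefef ⇒ fefeefeefeefef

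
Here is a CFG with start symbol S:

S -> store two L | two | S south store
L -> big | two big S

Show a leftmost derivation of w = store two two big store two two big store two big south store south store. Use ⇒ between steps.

S ⇒ store two L ⇒ store two two big S ⇒ store two two big S south store ⇒ store two two big S south store south store ⇒ store two two big store two L south store south store ⇒ store two two big store two two big S south store south store ⇒ store two two big store two two big store two L south store south store ⇒ store two two big store two two big store two big south store south store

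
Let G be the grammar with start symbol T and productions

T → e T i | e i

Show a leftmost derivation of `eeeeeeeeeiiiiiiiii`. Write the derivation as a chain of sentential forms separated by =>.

T => eTi => eeTii => eeeTiii => eeeeTiiii => eeeeeTiiiii => eeeeeeTiiiiii => eeeeeeeTiiiiiii => eeeeeeeeTiiiiiiii => eeeeeeeeeiiiiiiiii

T => eTi   [T → e T i]
eTi => eeTii   [T → e T i]
eeTii => eeeTiii   [T → e T i]
eeeTiii => eeeeTiiii   [T → e T i]
eeeeTiiii => eeeeeTiiiii   [T → e T i]
eeeeeTiiiii => eeeeeeTiiiiii   [T → e T i]
eeeeeeTiiiiii => eeeeeeeTiiiiiii   [T → e T i]
eeeeeeeTiiiiiii => eeeeeeeeTiiiiiiii   [T → e T i]
eeeeeeeeTiiiiiiii => eeeeeeeeeiiiiiiiii   [T → e i]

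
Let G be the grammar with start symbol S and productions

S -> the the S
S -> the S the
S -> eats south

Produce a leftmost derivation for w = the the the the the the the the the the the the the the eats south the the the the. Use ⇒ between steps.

S ⇒ the the S   [S -> the the S]
the the S ⇒ the the the S the   [S -> the S the]
the the the S the ⇒ the the the the the S the   [S -> the the S]
the the the the the S the ⇒ the the the the the the the S the   [S -> the the S]
the the the the the the the S the ⇒ the the the the the the the the S the the   [S -> the S the]
the the the the the the the the S the the ⇒ the the the the the the the the the S the the the   [S -> the S the]
the the the the the the the the the S the the the ⇒ the the the the the the the the the the the S the the the   [S -> the the S]
the the the the the the the the the the the S the the the ⇒ the the the the the the the the the the the the S the the the the   [S -> the S the]
the the the the the the the the the the the the S the the the the ⇒ the the the the the the the the the the the the the the S the the the the   [S -> the the S]
the the the the the the the the the the the the the the S the the the the ⇒ the the the the the the the the the the the the the the eats south the the the the   [S -> eats south]

S ⇒ the the S ⇒ the the the S the ⇒ the the the the the S the ⇒ the the the the the the the S the ⇒ the the the the the the the the S the the ⇒ the the the the the the the the the S the the the ⇒ the the the the the the the the the the the S the the the ⇒ the the the the the the the the the the the the S the the the the ⇒ the the the the the the the the the the the the the the S the the the the ⇒ the the the the the the the the the the the the the the eats south the the the the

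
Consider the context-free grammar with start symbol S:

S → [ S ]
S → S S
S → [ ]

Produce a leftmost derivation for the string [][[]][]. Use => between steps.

S => SS   [S → S S]
SS => []S   [S → [ ]]
[]S => []SS   [S → S S]
[]SS => [][S]S   [S → [ S ]]
[][S]S => [][[]]S   [S → [ ]]
[][[]]S => [][[]][]   [S → [ ]]

S=>SS=>[]S=>[]SS=>[][S]S=>[][[]]S=>[][[]][]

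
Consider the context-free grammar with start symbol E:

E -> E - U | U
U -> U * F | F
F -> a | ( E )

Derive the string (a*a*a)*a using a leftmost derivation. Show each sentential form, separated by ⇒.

E ⇒ U   [E -> U]
U ⇒ U*F   [U -> U * F]
U*F ⇒ F*F   [U -> F]
F*F ⇒ (E)*F   [F -> ( E )]
(E)*F ⇒ (U)*F   [E -> U]
(U)*F ⇒ (U*F)*F   [U -> U * F]
(U*F)*F ⇒ (U*F*F)*F   [U -> U * F]
(U*F*F)*F ⇒ (F*F*F)*F   [U -> F]
(F*F*F)*F ⇒ (a*F*F)*F   [F -> a]
(a*F*F)*F ⇒ (a*a*F)*F   [F -> a]
(a*a*F)*F ⇒ (a*a*a)*F   [F -> a]
(a*a*a)*F ⇒ (a*a*a)*a   [F -> a]

E ⇒ U ⇒ U*F ⇒ F*F ⇒ (E)*F ⇒ (U)*F ⇒ (U*F)*F ⇒ (U*F*F)*F ⇒ (F*F*F)*F ⇒ (a*F*F)*F ⇒ (a*a*F)*F ⇒ (a*a*a)*F ⇒ (a*a*a)*a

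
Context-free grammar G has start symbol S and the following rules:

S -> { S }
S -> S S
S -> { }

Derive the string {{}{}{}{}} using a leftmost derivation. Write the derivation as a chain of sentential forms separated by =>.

S=>{S}=>{SS}=>{SSS}=>{{}SS}=>{{}{}S}=>{{}{}SS}=>{{}{}{}S}=>{{}{}{}{}}

S => {S}   [S -> { S }]
{S} => {SS}   [S -> S S]
{SS} => {SSS}   [S -> S S]
{SSS} => {{}SS}   [S -> { }]
{{}SS} => {{}{}S}   [S -> { }]
{{}{}S} => {{}{}SS}   [S -> S S]
{{}{}SS} => {{}{}{}S}   [S -> { }]
{{}{}{}S} => {{}{}{}{}}   [S -> { }]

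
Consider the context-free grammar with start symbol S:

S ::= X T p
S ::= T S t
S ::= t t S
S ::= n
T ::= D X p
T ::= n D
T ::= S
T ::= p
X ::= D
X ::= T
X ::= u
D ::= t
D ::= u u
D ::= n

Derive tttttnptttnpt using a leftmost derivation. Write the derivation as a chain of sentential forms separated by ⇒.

S⇒ttS⇒ttttS⇒ttttTSt⇒ttttDXpSt⇒tttttXpSt⇒tttttDpSt⇒tttttnpSt⇒tttttnpXTpt⇒tttttnpDTpt⇒tttttnptTpt⇒tttttnptSpt⇒tttttnptttSpt⇒tttttnptttnpt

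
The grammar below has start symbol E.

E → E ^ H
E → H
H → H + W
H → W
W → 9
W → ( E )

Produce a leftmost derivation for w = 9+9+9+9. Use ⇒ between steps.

E ⇒ H ⇒ H+W ⇒ H+W+W ⇒ H+W+W+W ⇒ W+W+W+W ⇒ 9+W+W+W ⇒ 9+9+W+W ⇒ 9+9+9+W ⇒ 9+9+9+9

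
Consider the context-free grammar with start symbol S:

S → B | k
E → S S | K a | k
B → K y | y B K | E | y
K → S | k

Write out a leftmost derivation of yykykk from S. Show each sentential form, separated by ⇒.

S ⇒ B   [S → B]
B ⇒ yBK   [B → y B K]
yBK ⇒ yyBKK   [B → y B K]
yyBKK ⇒ yyKyKK   [B → K y]
yyKyKK ⇒ yykyKK   [K → k]
yykyKK ⇒ yykySK   [K → S]
yykySK ⇒ yykykK   [S → k]
yykykK ⇒ yykykk   [K → k]

S⇒B⇒yBK⇒yyBKK⇒yyKyKK⇒yykyKK⇒yykySK⇒yykykK⇒yykykk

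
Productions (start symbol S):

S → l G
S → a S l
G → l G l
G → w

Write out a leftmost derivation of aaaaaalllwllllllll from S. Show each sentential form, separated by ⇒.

S ⇒ aSl ⇒ aaSll ⇒ aaaSlll ⇒ aaaaSllll ⇒ aaaaaSlllll ⇒ aaaaaaSllllll ⇒ aaaaaalGllllll ⇒ aaaaaallGlllllll ⇒ aaaaaalllGllllllll ⇒ aaaaaalllwllllllll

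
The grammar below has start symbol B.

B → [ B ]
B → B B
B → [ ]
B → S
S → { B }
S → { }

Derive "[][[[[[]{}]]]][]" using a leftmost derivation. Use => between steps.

B => BB => BBB => []BB => [][B]B => [][[B]]B => [][[[B]]]B => [][[[[B]]]]B => [][[[[BB]]]]B => [][[[[[]B]]]]B => [][[[[[]S]]]]B => [][[[[[]{}]]]]B => [][[[[[]{}]]]][]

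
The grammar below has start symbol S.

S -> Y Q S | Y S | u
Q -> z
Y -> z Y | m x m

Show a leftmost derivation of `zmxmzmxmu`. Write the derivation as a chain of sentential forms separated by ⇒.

S ⇒ YQS ⇒ zYQS ⇒ zmxmQS ⇒ zmxmzS ⇒ zmxmzYS ⇒ zmxmzmxmS ⇒ zmxmzmxmu

S ⇒ YQS   [S -> Y Q S]
YQS ⇒ zYQS   [Y -> z Y]
zYQS ⇒ zmxmQS   [Y -> m x m]
zmxmQS ⇒ zmxmzS   [Q -> z]
zmxmzS ⇒ zmxmzYS   [S -> Y S]
zmxmzYS ⇒ zmxmzmxmS   [Y -> m x m]
zmxmzmxmS ⇒ zmxmzmxmu   [S -> u]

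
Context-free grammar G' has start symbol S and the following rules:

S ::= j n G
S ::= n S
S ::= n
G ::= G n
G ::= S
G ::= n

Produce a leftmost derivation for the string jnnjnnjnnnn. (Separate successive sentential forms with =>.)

S => jnG   [S ::= j n G]
jnG => jnS   [G ::= S]
jnS => jnnS   [S ::= n S]
jnnS => jnnjnG   [S ::= j n G]
jnnjnG => jnnjnS   [G ::= S]
jnnjnS => jnnjnnS   [S ::= n S]
jnnjnnS => jnnjnnjnG   [S ::= j n G]
jnnjnnjnG => jnnjnnjnGn   [G ::= G n]
jnnjnnjnGn => jnnjnnjnSn   [G ::= S]
jnnjnnjnSn => jnnjnnjnnSn   [S ::= n S]
jnnjnnjnnSn => jnnjnnjnnnn   [S ::= n]

S => jnG => jnS => jnnS => jnnjnG => jnnjnS => jnnjnnS => jnnjnnjnG => jnnjnnjnGn => jnnjnnjnSn => jnnjnnjnnSn => jnnjnnjnnnn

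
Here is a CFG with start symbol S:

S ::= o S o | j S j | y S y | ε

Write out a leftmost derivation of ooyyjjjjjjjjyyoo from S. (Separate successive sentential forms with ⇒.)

S ⇒ oSo ⇒ ooSoo ⇒ ooySyoo ⇒ ooyySyyoo ⇒ ooyyjSjyyoo ⇒ ooyyjjSjjyyoo ⇒ ooyyjjjSjjjyyoo ⇒ ooyyjjjjSjjjjyyoo ⇒ ooyyjjjjjjjjyyoo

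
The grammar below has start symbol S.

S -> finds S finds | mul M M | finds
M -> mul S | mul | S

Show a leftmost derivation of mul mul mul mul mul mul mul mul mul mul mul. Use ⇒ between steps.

S ⇒ mul M M   [S -> mul M M]
mul M M ⇒ mul mul S M   [M -> mul S]
mul mul S M ⇒ mul mul mul M M M   [S -> mul M M]
mul mul mul M M M ⇒ mul mul mul mul M M   [M -> mul]
mul mul mul mul M M ⇒ mul mul mul mul mul S M   [M -> mul S]
mul mul mul mul mul S M ⇒ mul mul mul mul mul mul M M M   [S -> mul M M]
mul mul mul mul mul mul M M M ⇒ mul mul mul mul mul mul S M M   [M -> S]
mul mul mul mul mul mul S M M ⇒ mul mul mul mul mul mul mul M M M M   [S -> mul M M]
mul mul mul mul mul mul mul M M M M ⇒ mul mul mul mul mul mul mul mul M M M   [M -> mul]
mul mul mul mul mul mul mul mul M M M ⇒ mul mul mul mul mul mul mul mul mul M M   [M -> mul]
mul mul mul mul mul mul mul mul mul M M ⇒ mul mul mul mul mul mul mul mul mul mul M   [M -> mul]
mul mul mul mul mul mul mul mul mul mul M ⇒ mul mul mul mul mul mul mul mul mul mul mul   [M -> mul]

S ⇒ mul M M ⇒ mul mul S M ⇒ mul mul mul M M M ⇒ mul mul mul mul M M ⇒ mul mul mul mul mul S M ⇒ mul mul mul mul mul mul M M M ⇒ mul mul mul mul mul mul S M M ⇒ mul mul mul mul mul mul mul M M M M ⇒ mul mul mul mul mul mul mul mul M M M ⇒ mul mul mul mul mul mul mul mul mul M M ⇒ mul mul mul mul mul mul mul mul mul mul M ⇒ mul mul mul mul mul mul mul mul mul mul mul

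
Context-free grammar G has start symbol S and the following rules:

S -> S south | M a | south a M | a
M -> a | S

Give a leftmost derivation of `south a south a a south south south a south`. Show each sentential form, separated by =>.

S => S south => M a south => S a south => S south a south => S south south a south => south a M south south a south => south a S south south a south => south a S south south south a south => south a south a M south south south a south => south a south a S south south south a south => south a south a a south south south a south

S => S south   [S -> S south]
S south => M a south   [S -> M a]
M a south => S a south   [M -> S]
S a south => S south a south   [S -> S south]
S south a south => S south south a south   [S -> S south]
S south south a south => south a M south south a south   [S -> south a M]
south a M south south a south => south a S south south a south   [M -> S]
south a S south south a south => south a S south south south a south   [S -> S south]
south a S south south south a south => south a south a M south south south a south   [S -> south a M]
south a south a M south south south a south => south a south a S south south south a south   [M -> S]
south a south a S south south south a south => south a south a a south south south a south   [S -> a]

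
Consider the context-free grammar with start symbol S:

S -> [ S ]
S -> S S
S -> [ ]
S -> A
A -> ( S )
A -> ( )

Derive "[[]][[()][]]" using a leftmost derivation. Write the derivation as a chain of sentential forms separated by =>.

S => SS   [S -> S S]
SS => [S]S   [S -> [ S ]]
[S]S => [[]]S   [S -> [ ]]
[[]]S => [[]][S]   [S -> [ S ]]
[[]][S] => [[]][SS]   [S -> S S]
[[]][SS] => [[]][[S]S]   [S -> [ S ]]
[[]][[S]S] => [[]][[A]S]   [S -> A]
[[]][[A]S] => [[]][[()]S]   [A -> ( )]
[[]][[()]S] => [[]][[()][]]   [S -> [ ]]

S => SS => [S]S => [[]]S => [[]][S] => [[]][SS] => [[]][[S]S] => [[]][[A]S] => [[]][[()]S] => [[]][[()][]]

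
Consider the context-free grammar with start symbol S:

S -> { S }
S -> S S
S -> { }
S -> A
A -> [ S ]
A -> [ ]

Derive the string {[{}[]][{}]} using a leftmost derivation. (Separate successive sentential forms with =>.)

S => {S} => {SS} => {AS} => {[S]S} => {[SS]S} => {[{}S]S} => {[{}A]S} => {[{}[]]S} => {[{}[]]A} => {[{}[]][S]} => {[{}[]][{}]}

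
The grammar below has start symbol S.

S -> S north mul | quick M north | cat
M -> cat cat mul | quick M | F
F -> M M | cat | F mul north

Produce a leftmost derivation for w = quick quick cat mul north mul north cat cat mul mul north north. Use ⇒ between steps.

S ⇒ quick M north   [S -> quick M north]
quick M north ⇒ quick quick M north   [M -> quick M]
quick quick M north ⇒ quick quick F north   [M -> F]
quick quick F north ⇒ quick quick F mul north north   [F -> F mul north]
quick quick F mul north north ⇒ quick quick M M mul north north   [F -> M M]
quick quick M M mul north north ⇒ quick quick F M mul north north   [M -> F]
quick quick F M mul north north ⇒ quick quick F mul north M mul north north   [F -> F mul north]
quick quick F mul north M mul north north ⇒ quick quick F mul north mul north M mul north north   [F -> F mul north]
quick quick F mul north mul north M mul north north ⇒ quick quick cat mul north mul north M mul north north   [F -> cat]
quick quick cat mul north mul north M mul north north ⇒ quick quick cat mul north mul north cat cat mul mul north north   [M -> cat cat mul]

S ⇒ quick M north ⇒ quick quick M north ⇒ quick quick F north ⇒ quick quick F mul north north ⇒ quick quick M M mul north north ⇒ quick quick F M mul north north ⇒ quick quick F mul north M mul north north ⇒ quick quick F mul north mul north M mul north north ⇒ quick quick cat mul north mul north M mul north north ⇒ quick quick cat mul north mul north cat cat mul mul north north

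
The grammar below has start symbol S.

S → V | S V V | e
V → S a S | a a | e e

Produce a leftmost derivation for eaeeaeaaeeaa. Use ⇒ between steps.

S ⇒ V   [S → V]
V ⇒ SaS   [V → S a S]
SaS ⇒ eaS   [S → e]
eaS ⇒ eaSVV   [S → S V V]
eaSVV ⇒ eaSVVVV   [S → S V V]
eaSVVVV ⇒ eaeVVVV   [S → e]
eaeVVVV ⇒ eaeSaSVVV   [V → S a S]
eaeSaSVVV ⇒ eaeeaSVVV   [S → e]
eaeeaSVVV ⇒ eaeeaeVVV   [S → e]
eaeeaeVVV ⇒ eaeeaeaaVV   [V → a a]
eaeeaeaaVV ⇒ eaeeaeaaeeV   [V → e e]
eaeeaeaaeeV ⇒ eaeeaeaaeeaa   [V → a a]

S⇒V⇒SaS⇒eaS⇒eaSVV⇒eaSVVVV⇒eaeVVVV⇒eaeSaSVVV⇒eaeeaSVVV⇒eaeeaeVVV⇒eaeeaeaaVV⇒eaeeaeaaeeV⇒eaeeaeaaeeaa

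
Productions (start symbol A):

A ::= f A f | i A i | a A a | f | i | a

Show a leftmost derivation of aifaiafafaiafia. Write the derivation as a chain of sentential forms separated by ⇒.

A ⇒ aAa   [A ::= a A a]
aAa ⇒ aiAia   [A ::= i A i]
aiAia ⇒ aifAfia   [A ::= f A f]
aifAfia ⇒ aifaAafia   [A ::= a A a]
aifaAafia ⇒ aifaiAiafia   [A ::= i A i]
aifaiAiafia ⇒ aifaiaAaiafia   [A ::= a A a]
aifaiaAaiafia ⇒ aifaiafAfaiafia   [A ::= f A f]
aifaiafAfaiafia ⇒ aifaiafafaiafia   [A ::= a]

A ⇒ aAa ⇒ aiAia ⇒ aifAfia ⇒ aifaAafia ⇒ aifaiAiafia ⇒ aifaiaAaiafia ⇒ aifaiafAfaiafia ⇒ aifaiafafaiafia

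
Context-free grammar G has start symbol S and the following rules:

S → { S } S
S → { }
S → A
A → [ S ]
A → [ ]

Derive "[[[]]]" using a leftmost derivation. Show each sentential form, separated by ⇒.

S ⇒ A ⇒ [S] ⇒ [A] ⇒ [[S]] ⇒ [[A]] ⇒ [[[]]]

S ⇒ A   [S → A]
A ⇒ [S]   [A → [ S ]]
[S] ⇒ [A]   [S → A]
[A] ⇒ [[S]]   [A → [ S ]]
[[S]] ⇒ [[A]]   [S → A]
[[A]] ⇒ [[[]]]   [A → [ ]]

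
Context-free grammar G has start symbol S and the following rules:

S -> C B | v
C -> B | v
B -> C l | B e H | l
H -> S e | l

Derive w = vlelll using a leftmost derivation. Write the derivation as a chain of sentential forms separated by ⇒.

S ⇒ CB   [S -> C B]
CB ⇒ BB   [C -> B]
BB ⇒ ClB   [B -> C l]
ClB ⇒ BlB   [C -> B]
BlB ⇒ BeHlB   [B -> B e H]
BeHlB ⇒ CleHlB   [B -> C l]
CleHlB ⇒ vleHlB   [C -> v]
vleHlB ⇒ vlellB   [H -> l]
vlellB ⇒ vlelll   [B -> l]

S ⇒ CB ⇒ BB ⇒ ClB ⇒ BlB ⇒ BeHlB ⇒ CleHlB ⇒ vleHlB ⇒ vlellB ⇒ vlelll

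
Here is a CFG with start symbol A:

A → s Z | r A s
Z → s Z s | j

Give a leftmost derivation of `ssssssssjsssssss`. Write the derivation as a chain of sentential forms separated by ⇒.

A⇒sZ⇒ssZs⇒sssZss⇒ssssZsss⇒sssssZssss⇒ssssssZsssss⇒sssssssZssssss⇒ssssssssZsssssss⇒ssssssssjsssssss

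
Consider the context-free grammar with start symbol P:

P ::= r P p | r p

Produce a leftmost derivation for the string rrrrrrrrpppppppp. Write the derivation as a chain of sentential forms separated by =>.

P => rPp => rrPpp => rrrPppp => rrrrPpppp => rrrrrPppppp => rrrrrrPpppppp => rrrrrrrPppppppp => rrrrrrrrpppppppp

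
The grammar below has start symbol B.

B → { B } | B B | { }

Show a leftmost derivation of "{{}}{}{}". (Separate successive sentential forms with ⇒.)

B ⇒ BB ⇒ BBB ⇒ {B}BB ⇒ {{}}BB ⇒ {{}}{}B ⇒ {{}}{}{}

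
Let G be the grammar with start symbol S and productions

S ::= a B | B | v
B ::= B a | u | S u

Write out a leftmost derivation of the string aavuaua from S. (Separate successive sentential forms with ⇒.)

S ⇒ aB   [S ::= a B]
aB ⇒ aBa   [B ::= B a]
aBa ⇒ aSua   [B ::= S u]
aSua ⇒ aaBua   [S ::= a B]
aaBua ⇒ aaBaua   [B ::= B a]
aaBaua ⇒ aaSuaua   [B ::= S u]
aaSuaua ⇒ aavuaua   [S ::= v]

S ⇒ aB ⇒ aBa ⇒ aSua ⇒ aaBua ⇒ aaBaua ⇒ aaSuaua ⇒ aavuaua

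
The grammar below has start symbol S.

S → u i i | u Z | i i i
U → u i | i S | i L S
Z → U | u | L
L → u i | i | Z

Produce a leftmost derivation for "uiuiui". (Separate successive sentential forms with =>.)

S => uZ => uU => uiLS => uiuiS => uiuiuZ => uiuiuL => uiuiui

S => uZ   [S → u Z]
uZ => uU   [Z → U]
uU => uiLS   [U → i L S]
uiLS => uiuiS   [L → u i]
uiuiS => uiuiuZ   [S → u Z]
uiuiuZ => uiuiuL   [Z → L]
uiuiuL => uiuiui   [L → i]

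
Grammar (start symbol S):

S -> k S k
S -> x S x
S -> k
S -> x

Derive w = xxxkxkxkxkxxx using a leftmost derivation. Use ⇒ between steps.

S⇒xSx⇒xxSxx⇒xxxSxxx⇒xxxkSkxxx⇒xxxkxSxkxxx⇒xxxkxkSkxkxxx⇒xxxkxkxkxkxxx

S ⇒ xSx   [S -> x S x]
xSx ⇒ xxSxx   [S -> x S x]
xxSxx ⇒ xxxSxxx   [S -> x S x]
xxxSxxx ⇒ xxxkSkxxx   [S -> k S k]
xxxkSkxxx ⇒ xxxkxSxkxxx   [S -> x S x]
xxxkxSxkxxx ⇒ xxxkxkSkxkxxx   [S -> k S k]
xxxkxkSkxkxxx ⇒ xxxkxkxkxkxxx   [S -> x]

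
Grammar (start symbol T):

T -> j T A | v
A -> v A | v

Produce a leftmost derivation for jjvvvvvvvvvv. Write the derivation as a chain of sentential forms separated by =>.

T => jTA   [T -> j T A]
jTA => jjTAA   [T -> j T A]
jjTAA => jjvAA   [T -> v]
jjvAA => jjvvAA   [A -> v A]
jjvvAA => jjvvvAA   [A -> v A]
jjvvvAA => jjvvvvAA   [A -> v A]
jjvvvvAA => jjvvvvvAA   [A -> v A]
jjvvvvvAA => jjvvvvvvAA   [A -> v A]
jjvvvvvvAA => jjvvvvvvvA   [A -> v]
jjvvvvvvvA => jjvvvvvvvvA   [A -> v A]
jjvvvvvvvvA => jjvvvvvvvvvA   [A -> v A]
jjvvvvvvvvvA => jjvvvvvvvvvv   [A -> v]

T => jTA => jjTAA => jjvAA => jjvvAA => jjvvvAA => jjvvvvAA => jjvvvvvAA => jjvvvvvvAA => jjvvvvvvvA => jjvvvvvvvvA => jjvvvvvvvvvA => jjvvvvvvvvvv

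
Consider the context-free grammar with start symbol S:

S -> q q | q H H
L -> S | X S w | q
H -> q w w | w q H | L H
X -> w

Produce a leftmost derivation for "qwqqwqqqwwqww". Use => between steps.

S => qHH   [S -> q H H]
qHH => qLHH   [H -> L H]
qLHH => qXSwHH   [L -> X S w]
qXSwHH => qwSwHH   [X -> w]
qwSwHH => qwqqwHH   [S -> q q]
qwqqwHH => qwqqwLHH   [H -> L H]
qwqqwLHH => qwqqwSHH   [L -> S]
qwqqwSHH => qwqqwqqHH   [S -> q q]
qwqqwqqHH => qwqqwqqqwwH   [H -> q w w]
qwqqwqqqwwH => qwqqwqqqwwqww   [H -> q w w]

S => qHH => qLHH => qXSwHH => qwSwHH => qwqqwHH => qwqqwLHH => qwqqwSHH => qwqqwqqHH => qwqqwqqqwwH => qwqqwqqqwwqww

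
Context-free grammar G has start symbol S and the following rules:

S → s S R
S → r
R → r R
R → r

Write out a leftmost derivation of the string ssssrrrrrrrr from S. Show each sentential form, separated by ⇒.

S⇒sSR⇒ssSRR⇒sssSRRR⇒ssssSRRRR⇒ssssrRRRR⇒ssssrrRRR⇒ssssrrrRRR⇒ssssrrrrRR⇒ssssrrrrrRR⇒ssssrrrrrrRR⇒ssssrrrrrrrR⇒ssssrrrrrrrr

S ⇒ sSR   [S → s S R]
sSR ⇒ ssSRR   [S → s S R]
ssSRR ⇒ sssSRRR   [S → s S R]
sssSRRR ⇒ ssssSRRRR   [S → s S R]
ssssSRRRR ⇒ ssssrRRRR   [S → r]
ssssrRRRR ⇒ ssssrrRRR   [R → r]
ssssrrRRR ⇒ ssssrrrRRR   [R → r R]
ssssrrrRRR ⇒ ssssrrrrRR   [R → r]
ssssrrrrRR ⇒ ssssrrrrrRR   [R → r R]
ssssrrrrrRR ⇒ ssssrrrrrrRR   [R → r R]
ssssrrrrrrRR ⇒ ssssrrrrrrrR   [R → r]
ssssrrrrrrrR ⇒ ssssrrrrrrrr   [R → r]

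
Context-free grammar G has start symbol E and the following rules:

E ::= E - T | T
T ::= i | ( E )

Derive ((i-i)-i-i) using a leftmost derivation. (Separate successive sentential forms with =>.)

E => T => (E) => (E-T) => (E-T-T) => (T-T-T) => ((E)-T-T) => ((E-T)-T-T) => ((T-T)-T-T) => ((i-T)-T-T) => ((i-i)-T-T) => ((i-i)-i-T) => ((i-i)-i-i)

E => T   [E ::= T]
T => (E)   [T ::= ( E )]
(E) => (E-T)   [E ::= E - T]
(E-T) => (E-T-T)   [E ::= E - T]
(E-T-T) => (T-T-T)   [E ::= T]
(T-T-T) => ((E)-T-T)   [T ::= ( E )]
((E)-T-T) => ((E-T)-T-T)   [E ::= E - T]
((E-T)-T-T) => ((T-T)-T-T)   [E ::= T]
((T-T)-T-T) => ((i-T)-T-T)   [T ::= i]
((i-T)-T-T) => ((i-i)-T-T)   [T ::= i]
((i-i)-T-T) => ((i-i)-i-T)   [T ::= i]
((i-i)-i-T) => ((i-i)-i-i)   [T ::= i]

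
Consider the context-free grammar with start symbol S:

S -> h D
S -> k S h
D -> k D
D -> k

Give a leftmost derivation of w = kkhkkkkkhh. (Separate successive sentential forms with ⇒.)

S ⇒ kSh ⇒ kkShh ⇒ kkhDhh ⇒ kkhkDhh ⇒ kkhkkDhh ⇒ kkhkkkDhh ⇒ kkhkkkkDhh ⇒ kkhkkkkkhh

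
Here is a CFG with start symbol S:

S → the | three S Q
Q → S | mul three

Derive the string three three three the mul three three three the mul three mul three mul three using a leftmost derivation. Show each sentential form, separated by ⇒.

S ⇒ three S Q ⇒ three three S Q Q ⇒ three three three S Q Q Q ⇒ three three three the Q Q Q ⇒ three three three the mul three Q Q ⇒ three three three the mul three S Q ⇒ three three three the mul three three S Q Q ⇒ three three three the mul three three three S Q Q Q ⇒ three three three the mul three three three the Q Q Q ⇒ three three three the mul three three three the mul three Q Q ⇒ three three three the mul three three three the mul three mul three Q ⇒ three three three the mul three three three the mul three mul three mul three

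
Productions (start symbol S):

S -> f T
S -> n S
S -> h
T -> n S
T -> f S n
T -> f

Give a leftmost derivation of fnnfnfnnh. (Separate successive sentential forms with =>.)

S => fT => fnS => fnnS => fnnfT => fnnfnS => fnnfnfT => fnnfnfnS => fnnfnfnnS => fnnfnfnnh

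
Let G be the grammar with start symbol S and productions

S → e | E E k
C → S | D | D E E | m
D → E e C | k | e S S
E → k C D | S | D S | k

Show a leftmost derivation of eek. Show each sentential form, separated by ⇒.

S ⇒ EEk ⇒ SEk ⇒ eEk ⇒ eSk ⇒ eek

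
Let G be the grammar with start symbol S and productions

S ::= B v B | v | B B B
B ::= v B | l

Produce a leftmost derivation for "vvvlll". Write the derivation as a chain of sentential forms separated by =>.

S => BBB => vBBB => vvBBB => vvvBBB => vvvlBB => vvvllB => vvvlll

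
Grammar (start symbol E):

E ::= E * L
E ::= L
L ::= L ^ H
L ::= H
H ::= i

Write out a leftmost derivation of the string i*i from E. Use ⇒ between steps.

E ⇒ E*L ⇒ L*L ⇒ H*L ⇒ i*L ⇒ i*H ⇒ i*i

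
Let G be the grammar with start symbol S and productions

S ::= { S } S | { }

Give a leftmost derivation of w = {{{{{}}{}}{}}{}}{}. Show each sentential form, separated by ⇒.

S ⇒ {S}S   [S ::= { S } S]
{S}S ⇒ {{S}S}S   [S ::= { S } S]
{{S}S}S ⇒ {{{S}S}S}S   [S ::= { S } S]
{{{S}S}S}S ⇒ {{{{S}S}S}S}S   [S ::= { S } S]
{{{{S}S}S}S}S ⇒ {{{{{}}S}S}S}S   [S ::= { }]
{{{{{}}S}S}S}S ⇒ {{{{{}}{}}S}S}S   [S ::= { }]
{{{{{}}{}}S}S}S ⇒ {{{{{}}{}}{}}S}S   [S ::= { }]
{{{{{}}{}}{}}S}S ⇒ {{{{{}}{}}{}}{}}S   [S ::= { }]
{{{{{}}{}}{}}{}}S ⇒ {{{{{}}{}}{}}{}}{}   [S ::= { }]

S ⇒ {S}S ⇒ {{S}S}S ⇒ {{{S}S}S}S ⇒ {{{{S}S}S}S}S ⇒ {{{{{}}S}S}S}S ⇒ {{{{{}}{}}S}S}S ⇒ {{{{{}}{}}{}}S}S ⇒ {{{{{}}{}}{}}{}}S ⇒ {{{{{}}{}}{}}{}}{}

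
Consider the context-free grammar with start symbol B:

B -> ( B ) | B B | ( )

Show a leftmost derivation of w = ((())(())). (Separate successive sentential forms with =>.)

B => (B) => (BB) => ((B)B) => ((())B) => ((())(B)) => ((())(()))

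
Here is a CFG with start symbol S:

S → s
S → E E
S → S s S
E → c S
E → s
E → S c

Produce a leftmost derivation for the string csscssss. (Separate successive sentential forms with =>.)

S => SsS => SsSsS => EEsSsS => cSEsSsS => csEsSsS => csScsSsS => csscsSsS => csscsssS => csscssss

S => SsS   [S → S s S]
SsS => SsSsS   [S → S s S]
SsSsS => EEsSsS   [S → E E]
EEsSsS => cSEsSsS   [E → c S]
cSEsSsS => csEsSsS   [S → s]
csEsSsS => csScsSsS   [E → S c]
csScsSsS => csscsSsS   [S → s]
csscsSsS => csscsssS   [S → s]
csscsssS => csscssss   [S → s]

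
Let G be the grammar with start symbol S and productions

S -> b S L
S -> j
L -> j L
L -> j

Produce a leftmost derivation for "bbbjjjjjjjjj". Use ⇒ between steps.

S⇒bSL⇒bbSLL⇒bbbSLLL⇒bbbjLLL⇒bbbjjLLL⇒bbbjjjLLL⇒bbbjjjjLLL⇒bbbjjjjjLL⇒bbbjjjjjjLL⇒bbbjjjjjjjL⇒bbbjjjjjjjjL⇒bbbjjjjjjjjj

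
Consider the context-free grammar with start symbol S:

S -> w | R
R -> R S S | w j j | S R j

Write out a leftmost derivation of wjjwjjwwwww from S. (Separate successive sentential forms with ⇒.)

S ⇒ R ⇒ RSS ⇒ RSSSS ⇒ RSSSSSS ⇒ wjjSSSSSS ⇒ wjjRSSSSS ⇒ wjjwjjSSSSS ⇒ wjjwjjwSSSS ⇒ wjjwjjwwSSS ⇒ wjjwjjwwwSS ⇒ wjjwjjwwwwS ⇒ wjjwjjwwwww

S ⇒ R   [S -> R]
R ⇒ RSS   [R -> R S S]
RSS ⇒ RSSSS   [R -> R S S]
RSSSS ⇒ RSSSSSS   [R -> R S S]
RSSSSSS ⇒ wjjSSSSSS   [R -> w j j]
wjjSSSSSS ⇒ wjjRSSSSS   [S -> R]
wjjRSSSSS ⇒ wjjwjjSSSSS   [R -> w j j]
wjjwjjSSSSS ⇒ wjjwjjwSSSS   [S -> w]
wjjwjjwSSSS ⇒ wjjwjjwwSSS   [S -> w]
wjjwjjwwSSS ⇒ wjjwjjwwwSS   [S -> w]
wjjwjjwwwSS ⇒ wjjwjjwwwwS   [S -> w]
wjjwjjwwwwS ⇒ wjjwjjwwwww   [S -> w]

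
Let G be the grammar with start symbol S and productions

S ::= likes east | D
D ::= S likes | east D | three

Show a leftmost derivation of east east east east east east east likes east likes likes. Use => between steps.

S => D => east D => east east D => east east east D => east east east east D => east east east east east D => east east east east east east D => east east east east east east S likes => east east east east east east D likes => east east east east east east east D likes => east east east east east east east S likes likes => east east east east east east east likes east likes likes

S => D   [S ::= D]
D => east D   [D ::= east D]
east D => east east D   [D ::= east D]
east east D => east east east D   [D ::= east D]
east east east D => east east east east D   [D ::= east D]
east east east east D => east east east east east D   [D ::= east D]
east east east east east D => east east east east east east D   [D ::= east D]
east east east east east east D => east east east east east east S likes   [D ::= S likes]
east east east east east east S likes => east east east east east east D likes   [S ::= D]
east east east east east east D likes => east east east east east east east D likes   [D ::= east D]
east east east east east east east D likes => east east east east east east east S likes likes   [D ::= S likes]
east east east east east east east S likes likes => east east east east east east east likes east likes likes   [S ::= likes east]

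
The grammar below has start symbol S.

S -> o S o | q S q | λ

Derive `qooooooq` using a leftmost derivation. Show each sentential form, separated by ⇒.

S⇒qSq⇒qoSoq⇒qooSooq⇒qoooSoooq⇒qooooooq

S ⇒ qSq   [S -> q S q]
qSq ⇒ qoSoq   [S -> o S o]
qoSoq ⇒ qooSooq   [S -> o S o]
qooSooq ⇒ qoooSoooq   [S -> o S o]
qoooSoooq ⇒ qooooooq   [S -> λ]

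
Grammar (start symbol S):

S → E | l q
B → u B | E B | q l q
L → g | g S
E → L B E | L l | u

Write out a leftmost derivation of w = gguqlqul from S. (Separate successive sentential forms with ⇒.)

S ⇒ E ⇒ Ll ⇒ gSl ⇒ gEl ⇒ gLBEl ⇒ ggSBEl ⇒ ggEBEl ⇒ gguBEl ⇒ gguqlqEl ⇒ gguqlqul

S ⇒ E   [S → E]
E ⇒ Ll   [E → L l]
Ll ⇒ gSl   [L → g S]
gSl ⇒ gEl   [S → E]
gEl ⇒ gLBEl   [E → L B E]
gLBEl ⇒ ggSBEl   [L → g S]
ggSBEl ⇒ ggEBEl   [S → E]
ggEBEl ⇒ gguBEl   [E → u]
gguBEl ⇒ gguqlqEl   [B → q l q]
gguqlqEl ⇒ gguqlqul   [E → u]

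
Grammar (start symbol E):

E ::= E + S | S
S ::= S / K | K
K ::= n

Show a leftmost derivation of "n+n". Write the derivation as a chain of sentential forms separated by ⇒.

E ⇒ E+S ⇒ S+S ⇒ K+S ⇒ n+S ⇒ n+K ⇒ n+n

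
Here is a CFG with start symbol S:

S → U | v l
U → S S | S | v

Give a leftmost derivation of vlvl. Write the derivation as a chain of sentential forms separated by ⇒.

S ⇒ U ⇒ SS ⇒ vlS ⇒ vlvl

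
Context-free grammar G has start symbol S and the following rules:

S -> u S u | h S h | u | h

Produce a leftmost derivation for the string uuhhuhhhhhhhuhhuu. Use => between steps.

S => uSu   [S -> u S u]
uSu => uuSuu   [S -> u S u]
uuSuu => uuhShuu   [S -> h S h]
uuhShuu => uuhhShhuu   [S -> h S h]
uuhhShhuu => uuhhuSuhhuu   [S -> u S u]
uuhhuSuhhuu => uuhhuhShuhhuu   [S -> h S h]
uuhhuhShuhhuu => uuhhuhhShhuhhuu   [S -> h S h]
uuhhuhhShhuhhuu => uuhhuhhhShhhuhhuu   [S -> h S h]
uuhhuhhhShhhuhhuu => uuhhuhhhhhhhuhhuu   [S -> h]

S => uSu => uuSuu => uuhShuu => uuhhShhuu => uuhhuSuhhuu => uuhhuhShuhhuu => uuhhuhhShhuhhuu => uuhhuhhhShhhuhhuu => uuhhuhhhhhhhuhhuu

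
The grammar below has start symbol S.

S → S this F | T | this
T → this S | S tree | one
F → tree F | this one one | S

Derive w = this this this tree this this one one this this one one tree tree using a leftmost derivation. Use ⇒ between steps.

S ⇒ S this F   [S → S this F]
S this F ⇒ this this F   [S → this]
this this F ⇒ this this S   [F → S]
this this S ⇒ this this T   [S → T]
this this T ⇒ this this S tree   [T → S tree]
this this S tree ⇒ this this T tree   [S → T]
this this T tree ⇒ this this S tree tree   [T → S tree]
this this S tree tree ⇒ this this S this F tree tree   [S → S this F]
this this S this F tree tree ⇒ this this S this F this F tree tree   [S → S this F]
this this S this F this F tree tree ⇒ this this T this F this F tree tree   [S → T]
this this T this F this F tree tree ⇒ this this S tree this F this F tree tree   [T → S tree]
this this S tree this F this F tree tree ⇒ this this this tree this F this F tree tree   [S → this]
this this this tree this F this F tree tree ⇒ this this this tree this this one one this F tree tree   [F → this one one]
this this this tree this this one one this F tree tree ⇒ this this this tree this this one one this this one one tree tree   [F → this one one]

S ⇒ S this F ⇒ this this F ⇒ this this S ⇒ this this T ⇒ this this S tree ⇒ this this T tree ⇒ this this S tree tree ⇒ this this S this F tree tree ⇒ this this S this F this F tree tree ⇒ this this T this F this F tree tree ⇒ this this S tree this F this F tree tree ⇒ this this this tree this F this F tree tree ⇒ this this this tree this this one one this F tree tree ⇒ this this this tree this this one one this this one one tree tree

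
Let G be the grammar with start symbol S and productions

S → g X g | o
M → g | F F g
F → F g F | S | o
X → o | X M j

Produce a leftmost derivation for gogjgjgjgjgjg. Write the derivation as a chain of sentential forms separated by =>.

S => gXg => gXMjg => gXMjMjg => gXMjMjMjg => gXMjMjMjMjg => gXMjMjMjMjMjg => goMjMjMjMjMjg => gogjMjMjMjMjg => gogjgjMjMjMjg => gogjgjgjMjMjg => gogjgjgjgjMjg => gogjgjgjgjgjg

S => gXg   [S → g X g]
gXg => gXMjg   [X → X M j]
gXMjg => gXMjMjg   [X → X M j]
gXMjMjg => gXMjMjMjg   [X → X M j]
gXMjMjMjg => gXMjMjMjMjg   [X → X M j]
gXMjMjMjMjg => gXMjMjMjMjMjg   [X → X M j]
gXMjMjMjMjMjg => goMjMjMjMjMjg   [X → o]
goMjMjMjMjMjg => gogjMjMjMjMjg   [M → g]
gogjMjMjMjMjg => gogjgjMjMjMjg   [M → g]
gogjgjMjMjMjg => gogjgjgjMjMjg   [M → g]
gogjgjgjMjMjg => gogjgjgjgjMjg   [M → g]
gogjgjgjgjMjg => gogjgjgjgjgjg   [M → g]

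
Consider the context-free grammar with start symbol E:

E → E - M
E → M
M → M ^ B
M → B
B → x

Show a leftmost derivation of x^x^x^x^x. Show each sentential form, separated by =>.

E => M => M^B => M^B^B => M^B^B^B => M^B^B^B^B => B^B^B^B^B => x^B^B^B^B => x^x^B^B^B => x^x^x^B^B => x^x^x^x^B => x^x^x^x^x

E => M   [E → M]
M => M^B   [M → M ^ B]
M^B => M^B^B   [M → M ^ B]
M^B^B => M^B^B^B   [M → M ^ B]
M^B^B^B => M^B^B^B^B   [M → M ^ B]
M^B^B^B^B => B^B^B^B^B   [M → B]
B^B^B^B^B => x^B^B^B^B   [B → x]
x^B^B^B^B => x^x^B^B^B   [B → x]
x^x^B^B^B => x^x^x^B^B   [B → x]
x^x^x^B^B => x^x^x^x^B   [B → x]
x^x^x^x^B => x^x^x^x^x   [B → x]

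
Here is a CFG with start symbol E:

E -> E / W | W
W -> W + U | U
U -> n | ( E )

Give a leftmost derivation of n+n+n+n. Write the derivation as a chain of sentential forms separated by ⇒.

E ⇒ W   [E -> W]
W ⇒ W+U   [W -> W + U]
W+U ⇒ W+U+U   [W -> W + U]
W+U+U ⇒ W+U+U+U   [W -> W + U]
W+U+U+U ⇒ U+U+U+U   [W -> U]
U+U+U+U ⇒ n+U+U+U   [U -> n]
n+U+U+U ⇒ n+n+U+U   [U -> n]
n+n+U+U ⇒ n+n+n+U   [U -> n]
n+n+n+U ⇒ n+n+n+n   [U -> n]

E ⇒ W ⇒ W+U ⇒ W+U+U ⇒ W+U+U+U ⇒ U+U+U+U ⇒ n+U+U+U ⇒ n+n+U+U ⇒ n+n+n+U ⇒ n+n+n+n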